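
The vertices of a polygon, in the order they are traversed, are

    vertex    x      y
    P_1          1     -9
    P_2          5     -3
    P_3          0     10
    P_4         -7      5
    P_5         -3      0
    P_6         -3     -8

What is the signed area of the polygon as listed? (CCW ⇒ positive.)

Apply Gauss's area formula: 2A = Σ (x_i·y_{i+1} − x_{i+1}·y_i), indices taken mod 6.
P_1→P_2: (1)(-3) − (5)(-9) = 42
P_2→P_3: (5)(10) − (0)(-3) = 50
P_3→P_4: (0)(5) − (-7)(10) = 70
P_4→P_5: (-7)(0) − (-3)(5) = 15
P_5→P_6: (-3)(-8) − (-3)(0) = 24
P_6→P_1: (-3)(-9) − (1)(-8) = 35
Σ = 236
Signed area = Σ/2 = 118 (positive ⇒ counter-clockwise traversal).

118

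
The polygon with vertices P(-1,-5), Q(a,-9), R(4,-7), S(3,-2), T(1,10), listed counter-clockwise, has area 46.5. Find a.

1

The doubled signed area Σ (x_i y_{i+1} − x_{i+1} y_i) is linear in a.
With a=0 it equals 95; the coefficient of a is -2 (from the two edges through Q).
So -2·a + 95 = 2·46.5 = 93 ⇒ a = 1.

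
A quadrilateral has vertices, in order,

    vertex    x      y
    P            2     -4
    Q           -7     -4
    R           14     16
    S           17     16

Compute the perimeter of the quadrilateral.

66

|PQ| = √((-9)² + (0)²) = √81 = 9
|QR| = √((21)² + (20)²) = √841 = 29
|RS| = √((3)² + (0)²) = √9 = 3
|SP| = √((-15)² + (-20)²) = √625 = 25
Perimeter = 9 + 29 + 3 + 25 = 66.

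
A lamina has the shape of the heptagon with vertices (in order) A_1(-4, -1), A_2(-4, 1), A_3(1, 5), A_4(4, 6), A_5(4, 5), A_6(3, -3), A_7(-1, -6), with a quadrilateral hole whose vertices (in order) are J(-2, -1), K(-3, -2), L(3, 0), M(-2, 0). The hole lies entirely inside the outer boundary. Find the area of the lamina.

Outer boundary:
Σ = (-8) + (-21) + (-14) + (-4) + (-27) + (-21) + (-23) = -118
Area = |Σ|/2 = 59.
Hole:
Apply the shoelace formula: 2A = Σ (x_i·y_{i+1} − x_{i+1}·y_i), indices taken mod 4.
Σ = (1) + (6) + (0) + (2) = 9
Area = |Σ|/2 = 4.5.
Net area = 59 − 4.5 = 54.5.

54.5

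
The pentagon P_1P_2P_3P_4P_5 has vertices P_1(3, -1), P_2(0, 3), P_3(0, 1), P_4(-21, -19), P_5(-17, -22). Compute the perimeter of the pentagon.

70

|P_1P_2| = √((-3)² + (4)²) = √25 = 5
|P_2P_3| = √((0)² + (-2)²) = √4 = 2
|P_3P_4| = √((-21)² + (-20)²) = √841 = 29
|P_4P_5| = √((4)² + (-3)²) = √25 = 5
|P_5P_1| = √((20)² + (21)²) = √841 = 29
Perimeter = 5 + 2 + 29 + 5 + 29 = 70.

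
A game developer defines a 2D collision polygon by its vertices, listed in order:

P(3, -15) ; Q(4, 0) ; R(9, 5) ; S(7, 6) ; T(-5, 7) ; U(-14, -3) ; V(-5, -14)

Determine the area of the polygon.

294.5

Apply the shoelace formula: 2A = Σ (x_i·y_{i+1} − x_{i+1}·y_i), indices taken mod 7.
P→Q: (3)(0) − (4)(-15) = 60
Q→R: (4)(5) − (9)(0) = 20
R→S: (9)(6) − (7)(5) = 19
S→T: (7)(7) − (-5)(6) = 79
T→U: (-5)(-3) − (-14)(7) = 113
U→V: (-14)(-14) − (-5)(-3) = 181
V→P: (-5)(-15) − (3)(-14) = 117
Σ = 589
Area = |Σ|/2 = 294.5.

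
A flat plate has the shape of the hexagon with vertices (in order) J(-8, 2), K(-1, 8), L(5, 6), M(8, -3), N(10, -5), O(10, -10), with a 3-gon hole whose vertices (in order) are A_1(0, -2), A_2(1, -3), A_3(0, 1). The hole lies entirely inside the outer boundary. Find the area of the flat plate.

144

Outer boundary:
Apply the surveyor's formula: 2A = Σ (x_i·y_{i+1} − x_{i+1}·y_i), indices taken mod 6.
Cross-terms: -62, -46, -63, -10, -50, -60  ⇒  Σ = -291
Area = |Σ|/2 = 145.5.
Hole:
Apply the shoelace formula: 2A = Σ (x_i·y_{i+1} − x_{i+1}·y_i), indices taken mod 3.
Σ = (2) + (1) + (0) = 3
Area = |Σ|/2 = 1.5.
Net area = 145.5 − 1.5 = 144.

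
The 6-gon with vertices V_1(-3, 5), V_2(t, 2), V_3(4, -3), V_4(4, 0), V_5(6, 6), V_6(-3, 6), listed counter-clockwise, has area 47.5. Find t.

Write out the shoelace sum; only the two edges meeting at V_2 involve t:
2·Area = [((-3)·2 − t·5) + (t·(-3) − 4·2)] + 93
       = -8·t + 79 = 95
⇒ t = -2.

-2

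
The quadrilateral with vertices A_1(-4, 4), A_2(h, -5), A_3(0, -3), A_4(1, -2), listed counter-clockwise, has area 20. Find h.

The doubled signed area Σ (x_i y_{i+1} − x_{i+1} y_i) is linear in h.
With h=0 it equals 19; the coefficient of h is -7 (from the two edges through A_2).
So -7·h + 19 = 2·20 = 40 ⇒ h = -3.

-3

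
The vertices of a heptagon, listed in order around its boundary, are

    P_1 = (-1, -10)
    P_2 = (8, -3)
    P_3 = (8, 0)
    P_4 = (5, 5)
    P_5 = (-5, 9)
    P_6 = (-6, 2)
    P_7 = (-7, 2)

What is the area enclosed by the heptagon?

167.5

Apply the shoelace formula: 2A = Σ (x_i·y_{i+1} − x_{i+1}·y_i), indices taken mod 7.
P_1→P_2: (-1)(-3) − (8)(-10) = 83
P_2→P_3: (8)(0) − (8)(-3) = 24
P_3→P_4: (8)(5) − (5)(0) = 40
P_4→P_5: (5)(9) − (-5)(5) = 70
P_5→P_6: (-5)(2) − (-6)(9) = 44
P_6→P_7: (-6)(2) − (-7)(2) = 2
P_7→P_1: (-7)(-10) − (-1)(2) = 72
Σ = 335
Area = |Σ|/2 = 167.5.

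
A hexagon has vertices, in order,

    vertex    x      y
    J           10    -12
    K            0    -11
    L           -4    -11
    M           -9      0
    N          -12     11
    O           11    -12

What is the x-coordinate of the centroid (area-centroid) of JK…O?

Apply the surveyor's formula. First the cross-terms c_i = x_i·y_{i+1} − x_{i+1}·y_i:
  -110, -44, -99, -99, 23, -12  ⇒  2A = -341, A = -170.5.
Then Σ (x_i + x_{i+1})·c_i = 2167, so x̄ = 2167 / (6·(-170.5)) = -197/93.

-197/93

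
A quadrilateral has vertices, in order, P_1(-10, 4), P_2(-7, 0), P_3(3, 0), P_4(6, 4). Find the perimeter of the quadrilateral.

36

|P_1P_2| = √((3)² + (-4)²) = √25 = 5
|P_2P_3| = √((10)² + (0)²) = √100 = 10
|P_3P_4| = √((3)² + (4)²) = √25 = 5
|P_4P_1| = √((-16)² + (0)²) = √256 = 16
Perimeter = 5 + 10 + 5 + 16 = 36.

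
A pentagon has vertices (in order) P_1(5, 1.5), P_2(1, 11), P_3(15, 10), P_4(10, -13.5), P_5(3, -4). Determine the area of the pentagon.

Apply the shoelace formula: 2A = Σ (x_i·y_{i+1} − x_{i+1}·y_i), indices taken mod 5.
Σ = (53.5) + (-155) + (-302.5) + (0.5) + (24.5) = -379
Area = |Σ|/2 = 189.5.

189.5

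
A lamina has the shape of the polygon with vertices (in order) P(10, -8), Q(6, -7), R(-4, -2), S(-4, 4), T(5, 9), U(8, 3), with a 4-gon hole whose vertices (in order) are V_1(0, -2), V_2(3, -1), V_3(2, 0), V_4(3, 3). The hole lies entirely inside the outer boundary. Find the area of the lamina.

Outer boundary:
Σ = (-22) + (-40) + (-24) + (-56) + (-57) + (-94) = -293
Area = |Σ|/2 = 146.5.
Hole:
V_1→V_2: (0)(-1) − (3)(-2) = 6
V_2→V_3: (3)(0) − (2)(-1) = 2
V_3→V_4: (2)(3) − (3)(0) = 6
V_4→V_1: (3)(-2) − (0)(3) = -6
Σ = 8
Area = |Σ|/2 = 4.
Net area = 146.5 − 4 = 142.5.

142.5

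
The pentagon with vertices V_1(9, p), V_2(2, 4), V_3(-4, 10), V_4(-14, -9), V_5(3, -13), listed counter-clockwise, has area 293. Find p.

The doubled signed area Σ (x_i y_{i+1} − x_{i+1} y_i) is linear in p.
With p=0 it equals 574; the coefficient of p is 1 (from the two edges through V_1).
So 1·p + 574 = 2·293 = 586 ⇒ p = 12.

12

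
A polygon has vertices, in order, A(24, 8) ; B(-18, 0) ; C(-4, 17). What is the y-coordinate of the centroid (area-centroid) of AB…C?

Apply the surveyor's formula. First the cross-terms c_i = x_i·y_{i+1} − x_{i+1}·y_i:
  144, -306, -440  ⇒  2A = -602, A = -301.
Then Σ (y_i + y_{i+1})·c_i = -15050, so ȳ = -15050 / (6·(-301)) = 25/3.

25/3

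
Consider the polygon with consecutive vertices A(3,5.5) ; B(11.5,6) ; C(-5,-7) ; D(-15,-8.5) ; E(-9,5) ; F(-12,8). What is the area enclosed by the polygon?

Apply the shoelace formula: 2A = Σ (x_i·y_{i+1} − x_{i+1}·y_i), indices taken mod 6.
Σ = (-45.25) + (-50.5) + (-62.5) + (-151.5) + (-12) + (-90) = -411.75
Area = |Σ|/2 = 205.875.

205.875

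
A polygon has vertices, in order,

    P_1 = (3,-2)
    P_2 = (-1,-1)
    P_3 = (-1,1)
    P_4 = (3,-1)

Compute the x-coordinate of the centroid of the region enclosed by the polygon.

Apply the shoelace (surveyor's) formula. First the cross-terms c_i = x_i·y_{i+1} − x_{i+1}·y_i:
  -5, -2, -2, -3  ⇒  2A = -12, A = -6.
Then Σ (x_i + x_{i+1})·c_i = -28, so x̄ = -28 / (6·(-6)) = 7/9.

7/9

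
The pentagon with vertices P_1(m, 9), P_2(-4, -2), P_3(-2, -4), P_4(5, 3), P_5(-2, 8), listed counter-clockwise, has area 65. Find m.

The doubled signed area Σ (x_i y_{i+1} − x_{i+1} y_i) is linear in m.
With m=0 it equals 90; the coefficient of m is -10 (from the two edges through P_1).
So -10·m + 90 = 2·65 = 130 ⇒ m = -4.

-4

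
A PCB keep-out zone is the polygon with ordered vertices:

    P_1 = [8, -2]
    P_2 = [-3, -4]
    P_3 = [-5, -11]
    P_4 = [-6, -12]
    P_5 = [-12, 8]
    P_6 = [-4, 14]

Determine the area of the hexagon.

231.5

Cross-terms: -38, 13, -6, -192, -136, -104  ⇒  Σ = -463
Area = |Σ|/2 = 231.5.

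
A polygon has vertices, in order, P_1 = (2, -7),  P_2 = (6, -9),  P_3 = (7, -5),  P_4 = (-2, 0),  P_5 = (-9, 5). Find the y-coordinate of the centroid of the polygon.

-476/135

Apply the shoelace formula. First the cross-terms c_i = x_i·y_{i+1} − x_{i+1}·y_i:
  24, 33, -10, -10, 53  ⇒  2A = 90, A = 45.
Then Σ (y_i + y_{i+1})·c_i = -952, so ȳ = -952 / (6·45) = -476/135.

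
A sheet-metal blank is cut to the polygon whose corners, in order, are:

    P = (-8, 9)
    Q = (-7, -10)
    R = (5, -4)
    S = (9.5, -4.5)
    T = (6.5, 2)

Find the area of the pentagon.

Apply the surveyor's formula: 2A = Σ (x_i·y_{i+1} − x_{i+1}·y_i), indices taken mod 5.
Cross-terms: 143, 78, 15.5, 48.25, 74.5  ⇒  Σ = 359.25
Area = |Σ|/2 = 179.625.

179.625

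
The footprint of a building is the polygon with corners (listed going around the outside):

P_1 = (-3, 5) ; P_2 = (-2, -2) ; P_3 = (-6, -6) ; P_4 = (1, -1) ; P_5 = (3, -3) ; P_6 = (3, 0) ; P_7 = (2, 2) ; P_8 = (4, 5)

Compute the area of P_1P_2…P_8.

Σ = (16) + (0) + (12) + (0) + (9) + (6) + (2) + (35) = 80
Area = |Σ|/2 = 40.

40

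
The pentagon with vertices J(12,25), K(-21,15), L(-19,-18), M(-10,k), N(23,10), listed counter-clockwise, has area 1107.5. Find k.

-16

The doubled signed area Σ (x_i y_{i+1} − x_{i+1} y_i) is linear in k.
With k=0 it equals 1543; the coefficient of k is -42 (from the two edges through M).
So -42·k + 1543 = 2·1107.5 = 2215 ⇒ k = -16.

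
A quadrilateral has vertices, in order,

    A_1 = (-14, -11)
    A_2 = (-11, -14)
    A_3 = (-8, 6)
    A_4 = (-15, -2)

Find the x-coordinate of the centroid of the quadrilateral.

-1226/105

Apply the shoelace formula. First the cross-terms c_i = x_i·y_{i+1} − x_{i+1}·y_i:
  75, -178, 106, 137  ⇒  2A = 140, A = 70.
Then Σ (x_i + x_{i+1})·c_i = -4904, so x̄ = -4904 / (6·70) = -1226/105.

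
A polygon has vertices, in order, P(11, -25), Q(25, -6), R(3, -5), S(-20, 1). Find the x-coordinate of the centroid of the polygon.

Apply the shoelace formula. First the cross-terms c_i = x_i·y_{i+1} − x_{i+1}·y_i:
  559, -107, -97, 489  ⇒  2A = 844, A = 422.
Then Σ (x_i + x_{i+1})·c_i = 14376, so x̄ = 14376 / (6·422) = 1198/211.

1198/211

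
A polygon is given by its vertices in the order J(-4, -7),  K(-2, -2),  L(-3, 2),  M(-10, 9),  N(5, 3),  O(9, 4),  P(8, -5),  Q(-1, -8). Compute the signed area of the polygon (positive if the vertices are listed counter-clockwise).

Apply the shoelace (surveyor's) formula: 2A = Σ (x_i·y_{i+1} − x_{i+1}·y_i), indices taken mod 8.
J→K: (-4)(-2) − (-2)(-7) = -6
K→L: (-2)(2) − (-3)(-2) = -10
L→M: (-3)(9) − (-10)(2) = -7
M→N: (-10)(3) − (5)(9) = -75
N→O: (5)(4) − (9)(3) = -7
O→P: (9)(-5) − (8)(4) = -77
P→Q: (8)(-8) − (-1)(-5) = -69
Q→J: (-1)(-7) − (-4)(-8) = -25
Σ = -276
Signed area = Σ/2 = -138 (negative ⇒ clockwise traversal).

-138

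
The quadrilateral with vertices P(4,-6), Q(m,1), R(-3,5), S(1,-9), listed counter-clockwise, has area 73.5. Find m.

The doubled signed area Σ (x_i y_{i+1} − x_{i+1} y_i) is linear in m.
With m=0 it equals 59; the coefficient of m is 11 (from the two edges through Q).
So 11·m + 59 = 2·73.5 = 147 ⇒ m = 8.

8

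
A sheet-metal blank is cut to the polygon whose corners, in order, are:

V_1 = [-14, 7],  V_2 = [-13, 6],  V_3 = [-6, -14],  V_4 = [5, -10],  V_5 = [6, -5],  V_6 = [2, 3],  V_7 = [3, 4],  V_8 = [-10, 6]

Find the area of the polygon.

Apply the shoelace formula: 2A = Σ (x_i·y_{i+1} − x_{i+1}·y_i), indices taken mod 8.
V_1→V_2: (-14)(6) − (-13)(7) = 7
V_2→V_3: (-13)(-14) − (-6)(6) = 218
V_3→V_4: (-6)(-10) − (5)(-14) = 130
V_4→V_5: (5)(-5) − (6)(-10) = 35
V_5→V_6: (6)(3) − (2)(-5) = 28
V_6→V_7: (2)(4) − (3)(3) = -1
V_7→V_8: (3)(6) − (-10)(4) = 58
V_8→V_1: (-10)(7) − (-14)(6) = 14
Σ = 489
Area = |Σ|/2 = 244.5.

244.5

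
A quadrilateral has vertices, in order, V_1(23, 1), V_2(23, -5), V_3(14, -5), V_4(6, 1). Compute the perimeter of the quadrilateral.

42

|V_1V_2| = √((0)² + (-6)²) = √36 = 6
|V_2V_3| = √((-9)² + (0)²) = √81 = 9
|V_3V_4| = √((-8)² + (6)²) = √100 = 10
|V_4V_1| = √((17)² + (0)²) = √289 = 17
Perimeter = 6 + 9 + 10 + 17 = 42.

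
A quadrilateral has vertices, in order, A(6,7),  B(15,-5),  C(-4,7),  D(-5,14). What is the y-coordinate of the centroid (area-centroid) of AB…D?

Apply the surveyor's formula. First the cross-terms c_i = x_i·y_{i+1} − x_{i+1}·y_i:
  -135, 85, -21, -119  ⇒  2A = -190, A = -95.
Then Σ (y_i + y_{i+1})·c_i = -3040, so ȳ = -3040 / (6·(-95)) = 16/3.

16/3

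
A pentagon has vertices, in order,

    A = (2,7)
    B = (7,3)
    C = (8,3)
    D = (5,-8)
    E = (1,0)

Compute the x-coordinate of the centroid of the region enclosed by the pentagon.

139/33

Apply the shoelace (surveyor's) formula. First the cross-terms c_i = x_i·y_{i+1} − x_{i+1}·y_i:
  -43, -3, -79, 8, 7  ⇒  2A = -110, A = -55.
Then Σ (x_i + x_{i+1})·c_i = -1390, so x̄ = -1390 / (6·(-55)) = 139/33.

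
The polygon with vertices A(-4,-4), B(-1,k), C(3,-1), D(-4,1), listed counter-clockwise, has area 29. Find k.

-6

Write out the shoelace sum; only the two edges meeting at B involve k:
2·Area = [((-4)·k − (-1)·(-4)) + ((-1)·(-1) − 3·k)] + 19
       = -7·k + 16 = 58
⇒ k = -6.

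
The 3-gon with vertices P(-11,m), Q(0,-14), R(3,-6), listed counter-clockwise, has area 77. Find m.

8

Write out the shoelace sum; only the two edges meeting at P involve m:
2·Area = [(3·m − (-11)·(-6)) + ((-11)·(-14) − 0·m)] + 42
       = 3·m + 130 = 154
⇒ m = 8.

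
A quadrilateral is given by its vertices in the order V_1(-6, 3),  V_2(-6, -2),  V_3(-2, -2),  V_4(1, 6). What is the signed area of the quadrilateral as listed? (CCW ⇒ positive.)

Σ = (30) + (8) + (-10) + (39) = 67
Signed area = Σ/2 = 33.5 (positive ⇒ counter-clockwise traversal).

33.5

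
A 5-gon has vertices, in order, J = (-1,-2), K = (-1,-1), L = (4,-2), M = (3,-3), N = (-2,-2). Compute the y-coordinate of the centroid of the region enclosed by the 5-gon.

-67/33

Apply the surveyor's formula. First the cross-terms c_i = x_i·y_{i+1} − x_{i+1}·y_i:
  -1, 6, -6, -12, 2  ⇒  2A = -11, A = -5.5.
Then Σ (y_i + y_{i+1})·c_i = 67, so ȳ = 67 / (6·(-5.5)) = -67/33.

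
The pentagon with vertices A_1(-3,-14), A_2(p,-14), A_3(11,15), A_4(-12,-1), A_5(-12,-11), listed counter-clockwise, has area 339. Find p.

2

Write out the shoelace sum; only the two edges meeting at A_2 involve p:
2·Area = [((-3)·(-14) − p·(-14)) + (p·15 − 11·(-14))] + 424
       = 29·p + 620 = 678
⇒ p = 2.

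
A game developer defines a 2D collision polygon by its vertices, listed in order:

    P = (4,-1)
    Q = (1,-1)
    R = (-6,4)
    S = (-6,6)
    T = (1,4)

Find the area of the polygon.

Apply the shoelace formula: 2A = Σ (x_i·y_{i+1} − x_{i+1}·y_i), indices taken mod 5.
P→Q: (4)(-1) − (1)(-1) = -3
Q→R: (1)(4) − (-6)(-1) = -2
R→S: (-6)(6) − (-6)(4) = -12
S→T: (-6)(4) − (1)(6) = -30
T→P: (1)(-1) − (4)(4) = -17
Σ = -64
Area = |Σ|/2 = 32.

32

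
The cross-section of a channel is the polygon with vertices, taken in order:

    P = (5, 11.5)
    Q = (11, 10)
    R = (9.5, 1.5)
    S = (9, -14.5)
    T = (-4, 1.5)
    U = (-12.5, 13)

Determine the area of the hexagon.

Apply Gauss's area formula: 2A = Σ (x_i·y_{i+1} − x_{i+1}·y_i), indices taken mod 6.
Σ = (-76.5) + (-78.5) + (-151.25) + (-44.5) + (-33.25) + (-208.75) = -592.75
Area = |Σ|/2 = 296.375.

296.375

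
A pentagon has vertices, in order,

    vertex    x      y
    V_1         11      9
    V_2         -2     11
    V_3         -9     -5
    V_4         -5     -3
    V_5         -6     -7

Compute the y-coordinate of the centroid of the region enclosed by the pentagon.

549/145

Apply Gauss's area formula. First the cross-terms c_i = x_i·y_{i+1} − x_{i+1}·y_i:
  139, 109, 2, 17, 23  ⇒  2A = 290, A = 145.
Then Σ (y_i + y_{i+1})·c_i = 3294, so ȳ = 3294 / (6·145) = 549/145.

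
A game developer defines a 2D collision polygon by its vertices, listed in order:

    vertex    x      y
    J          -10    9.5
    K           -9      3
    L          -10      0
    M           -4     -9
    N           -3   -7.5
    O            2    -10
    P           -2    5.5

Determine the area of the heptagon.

Σ = (55.5) + (30) + (90) + (3) + (45) + (-9) + (36) = 250.5
Area = |Σ|/2 = 125.25.

125.25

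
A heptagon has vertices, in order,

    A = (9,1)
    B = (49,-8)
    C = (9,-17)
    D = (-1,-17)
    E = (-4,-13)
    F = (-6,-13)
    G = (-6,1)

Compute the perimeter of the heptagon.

128

|AB| = √((40)² + (-9)²) = √1681 = 41
|BC| = √((-40)² + (-9)²) = √1681 = 41
|CD| = √((-10)² + (0)²) = √100 = 10
|DE| = √((-3)² + (4)²) = √25 = 5
|EF| = √((-2)² + (0)²) = √4 = 2
|FG| = √((0)² + (14)²) = √196 = 14
|GA| = √((15)² + (0)²) = √225 = 15
Perimeter = 41 + 41 + 10 + 5 + 2 + 14 + 15 = 128.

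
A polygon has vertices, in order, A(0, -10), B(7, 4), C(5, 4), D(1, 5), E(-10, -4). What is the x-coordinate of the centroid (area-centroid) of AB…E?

Apply the shoelace (surveyor's) formula. First the cross-terms c_i = x_i·y_{i+1} − x_{i+1}·y_i:
  70, 8, 21, 46, 100  ⇒  2A = 245, A = 122.5.
Then Σ (x_i + x_{i+1})·c_i = -702, so x̄ = -702 / (6·122.5) = -234/245.

-234/245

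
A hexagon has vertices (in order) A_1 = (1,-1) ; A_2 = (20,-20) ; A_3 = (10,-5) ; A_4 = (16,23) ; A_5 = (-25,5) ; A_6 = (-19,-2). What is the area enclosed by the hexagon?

Cross-terms: 0, 100, 310, 655, 145, 21  ⇒  Σ = 1231
Area = |Σ|/2 = 615.5.

615.5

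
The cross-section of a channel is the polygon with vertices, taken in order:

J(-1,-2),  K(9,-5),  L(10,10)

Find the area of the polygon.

Apply the shoelace formula: 2A = Σ (x_i·y_{i+1} − x_{i+1}·y_i), indices taken mod 3.
Cross-terms: 23, 140, -10  ⇒  Σ = 153
Area = |Σ|/2 = 76.5.

76.5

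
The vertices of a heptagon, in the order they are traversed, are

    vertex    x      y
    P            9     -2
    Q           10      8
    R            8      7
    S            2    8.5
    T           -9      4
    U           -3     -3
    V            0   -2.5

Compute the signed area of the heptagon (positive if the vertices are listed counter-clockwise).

152.75

Cross-terms: 92, 6, 54, 84.5, 39, 7.5, 22.5  ⇒  Σ = 305.5
Signed area = Σ/2 = 152.75 (positive ⇒ counter-clockwise traversal).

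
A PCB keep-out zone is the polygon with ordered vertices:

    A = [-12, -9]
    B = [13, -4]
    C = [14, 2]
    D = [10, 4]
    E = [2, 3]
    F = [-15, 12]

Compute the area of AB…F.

326.5

Σ = (165) + (82) + (36) + (22) + (69) + (279) = 653
Area = |Σ|/2 = 326.5.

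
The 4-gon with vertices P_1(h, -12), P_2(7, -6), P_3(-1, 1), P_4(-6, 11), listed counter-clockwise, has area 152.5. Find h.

The doubled signed area Σ (x_i y_{i+1} − x_{i+1} y_i) is linear in h.
With h=0 it equals 152; the coefficient of h is -17 (from the two edges through P_1).
So -17·h + 152 = 2·152.5 = 305 ⇒ h = -9.

-9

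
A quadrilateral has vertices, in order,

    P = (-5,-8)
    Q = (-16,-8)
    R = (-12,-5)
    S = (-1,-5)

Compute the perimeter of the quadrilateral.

32

|PQ| = √((-11)² + (0)²) = √121 = 11
|QR| = √((4)² + (3)²) = √25 = 5
|RS| = √((11)² + (0)²) = √121 = 11
|SP| = √((-4)² + (-3)²) = √25 = 5
Perimeter = 11 + 5 + 11 + 5 = 32.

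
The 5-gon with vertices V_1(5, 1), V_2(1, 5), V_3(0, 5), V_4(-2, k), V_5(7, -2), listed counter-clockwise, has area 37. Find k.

Write out the shoelace sum; only the two edges meeting at V_4 involve k:
2·Area = [(0·k − (-2)·5) + ((-2)·(-2) − 7·k)] + 46
       = -7·k + 60 = 74
⇒ k = -2.

-2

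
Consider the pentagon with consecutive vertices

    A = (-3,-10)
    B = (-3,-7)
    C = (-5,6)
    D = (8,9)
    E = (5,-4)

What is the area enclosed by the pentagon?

Apply the shoelace formula: 2A = Σ (x_i·y_{i+1} − x_{i+1}·y_i), indices taken mod 5.
A→B: (-3)(-7) − (-3)(-10) = -9
B→C: (-3)(6) − (-5)(-7) = -53
C→D: (-5)(9) − (8)(6) = -93
D→E: (8)(-4) − (5)(9) = -77
E→A: (5)(-10) − (-3)(-4) = -62
Σ = -294
Area = |Σ|/2 = 147.

147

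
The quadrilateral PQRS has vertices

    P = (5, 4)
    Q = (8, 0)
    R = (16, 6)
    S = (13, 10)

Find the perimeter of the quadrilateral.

30

|PQ| = √((3)² + (-4)²) = √25 = 5
|QR| = √((8)² + (6)²) = √100 = 10
|RS| = √((-3)² + (4)²) = √25 = 5
|SP| = √((-8)² + (-6)²) = √100 = 10
Perimeter = 5 + 10 + 5 + 10 = 30.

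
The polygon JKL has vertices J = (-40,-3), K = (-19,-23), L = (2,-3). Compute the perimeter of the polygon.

|JK| = √((21)² + (-20)²) = √841 = 29
|KL| = √((21)² + (20)²) = √841 = 29
|LJ| = √((-42)² + (0)²) = √1764 = 42
Perimeter = 29 + 29 + 42 = 100.

100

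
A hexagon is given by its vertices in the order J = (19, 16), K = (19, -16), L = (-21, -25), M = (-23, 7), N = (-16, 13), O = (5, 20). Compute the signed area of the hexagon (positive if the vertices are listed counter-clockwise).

-1506.5

Apply the surveyor's formula: 2A = Σ (x_i·y_{i+1} − x_{i+1}·y_i), indices taken mod 6.
Σ = (-608) + (-811) + (-722) + (-187) + (-385) + (-300) = -3013
Signed area = Σ/2 = -1506.5 (negative ⇒ clockwise traversal).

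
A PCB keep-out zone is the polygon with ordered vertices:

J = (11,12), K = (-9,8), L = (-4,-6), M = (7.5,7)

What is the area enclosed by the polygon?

Apply the shoelace (surveyor's) formula: 2A = Σ (x_i·y_{i+1} − x_{i+1}·y_i), indices taken mod 4.
Σ = (196) + (86) + (17) + (13) = 312
Area = |Σ|/2 = 156.

156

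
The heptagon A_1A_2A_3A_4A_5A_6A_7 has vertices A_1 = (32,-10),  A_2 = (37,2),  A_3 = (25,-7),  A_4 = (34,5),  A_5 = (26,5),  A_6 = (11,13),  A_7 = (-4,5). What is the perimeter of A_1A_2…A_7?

|A_1A_2| = √((5)² + (12)²) = √169 = 13
|A_2A_3| = √((-12)² + (-9)²) = √225 = 15
|A_3A_4| = √((9)² + (12)²) = √225 = 15
|A_4A_5| = √((-8)² + (0)²) = √64 = 8
|A_5A_6| = √((-15)² + (8)²) = √289 = 17
|A_6A_7| = √((-15)² + (-8)²) = √289 = 17
|A_7A_1| = √((36)² + (-15)²) = √1521 = 39
Perimeter = 13 + 15 + 15 + 8 + 17 + 17 + 39 = 124.

124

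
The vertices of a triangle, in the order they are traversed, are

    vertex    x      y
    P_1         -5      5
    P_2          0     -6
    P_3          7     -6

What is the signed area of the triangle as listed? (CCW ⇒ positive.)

38.5

Apply the shoelace (surveyor's) formula: 2A = Σ (x_i·y_{i+1} − x_{i+1}·y_i), indices taken mod 3.
Σ = (30) + (42) + (5) = 77
Signed area = Σ/2 = 38.5 (positive ⇒ counter-clockwise traversal).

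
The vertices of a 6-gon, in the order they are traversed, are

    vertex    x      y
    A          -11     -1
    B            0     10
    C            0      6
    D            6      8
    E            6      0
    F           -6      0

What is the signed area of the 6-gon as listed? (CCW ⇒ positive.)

-94

A→B: (-11)(10) − (0)(-1) = -110
B→C: (0)(6) − (0)(10) = 0
C→D: (0)(8) − (6)(6) = -36
D→E: (6)(0) − (6)(8) = -48
E→F: (6)(0) − (-6)(0) = 0
F→A: (-6)(-1) − (-11)(0) = 6
Σ = -188
Signed area = Σ/2 = -94 (negative ⇒ clockwise traversal).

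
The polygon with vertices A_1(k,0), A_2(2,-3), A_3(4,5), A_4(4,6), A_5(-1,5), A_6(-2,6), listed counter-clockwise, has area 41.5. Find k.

The doubled signed area Σ (x_i y_{i+1} − x_{i+1} y_i) is linear in k.
With k=0 it equals 56; the coefficient of k is -9 (from the two edges through A_1).
So -9·k + 56 = 2·41.5 = 83 ⇒ k = -3.

-3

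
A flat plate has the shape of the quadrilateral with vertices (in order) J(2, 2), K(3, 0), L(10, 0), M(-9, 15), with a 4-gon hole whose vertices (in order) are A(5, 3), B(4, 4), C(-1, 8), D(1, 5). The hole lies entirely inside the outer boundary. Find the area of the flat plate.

Outer boundary:
Σ = (-6) + (0) + (150) + (-48) = 96
Area = |Σ|/2 = 48.
Hole:
Σ = (8) + (36) + (-13) + (-22) = 9
Area = |Σ|/2 = 4.5.
Net area = 48 − 4.5 = 43.5.

43.5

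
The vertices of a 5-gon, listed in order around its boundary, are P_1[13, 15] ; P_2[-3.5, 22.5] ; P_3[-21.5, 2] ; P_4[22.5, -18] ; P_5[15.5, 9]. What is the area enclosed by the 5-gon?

880.375

Σ = (345) + (476.75) + (342) + (481.5) + (115.5) = 1760.75
Area = |Σ|/2 = 880.375.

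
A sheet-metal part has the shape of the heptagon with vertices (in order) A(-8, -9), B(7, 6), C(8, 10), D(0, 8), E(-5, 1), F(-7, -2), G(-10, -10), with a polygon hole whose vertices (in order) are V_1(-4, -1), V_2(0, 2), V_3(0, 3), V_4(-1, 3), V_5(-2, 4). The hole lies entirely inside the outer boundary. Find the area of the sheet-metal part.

Outer boundary:
A→B: (-8)(6) − (7)(-9) = 15
B→C: (7)(10) − (8)(6) = 22
C→D: (8)(8) − (0)(10) = 64
D→E: (0)(1) − (-5)(8) = 40
E→F: (-5)(-2) − (-7)(1) = 17
F→G: (-7)(-10) − (-10)(-2) = 50
G→A: (-10)(-9) − (-8)(-10) = 10
Σ = 218
Area = |Σ|/2 = 109.
Hole:
Apply the shoelace formula: 2A = Σ (x_i·y_{i+1} − x_{i+1}·y_i), indices taken mod 5.
V_1→V_2: (-4)(2) − (0)(-1) = -8
V_2→V_3: (0)(3) − (0)(2) = 0
V_3→V_4: (0)(3) − (-1)(3) = 3
V_4→V_5: (-1)(4) − (-2)(3) = 2
V_5→V_1: (-2)(-1) − (-4)(4) = 18
Σ = 15
Area = |Σ|/2 = 7.5.
Net area = 109 − 7.5 = 101.5.

101.5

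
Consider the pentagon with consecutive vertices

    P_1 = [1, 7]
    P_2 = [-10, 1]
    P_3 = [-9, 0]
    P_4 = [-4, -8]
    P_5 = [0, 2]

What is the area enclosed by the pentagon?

71

Apply the surveyor's formula: 2A = Σ (x_i·y_{i+1} − x_{i+1}·y_i), indices taken mod 5.
Σ = (71) + (9) + (72) + (-8) + (-2) = 142
Area = |Σ|/2 = 71.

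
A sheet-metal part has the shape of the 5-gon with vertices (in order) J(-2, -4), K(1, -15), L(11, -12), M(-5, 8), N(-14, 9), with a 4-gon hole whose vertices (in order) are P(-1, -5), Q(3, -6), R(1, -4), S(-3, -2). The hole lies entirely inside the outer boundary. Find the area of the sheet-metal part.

Outer boundary:
J→K: (-2)(-15) − (1)(-4) = 34
K→L: (1)(-12) − (11)(-15) = 153
L→M: (11)(8) − (-5)(-12) = 28
M→N: (-5)(9) − (-14)(8) = 67
N→J: (-14)(-4) − (-2)(9) = 74
Σ = 356
Area = |Σ|/2 = 178.
Hole:
Σ = (21) + (-6) + (-14) + (13) = 14
Area = |Σ|/2 = 7.
Net area = 178 − 7 = 171.

171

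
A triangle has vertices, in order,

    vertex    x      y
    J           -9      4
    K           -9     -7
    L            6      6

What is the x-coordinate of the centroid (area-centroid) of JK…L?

Apply Gauss's area formula. First the cross-terms c_i = x_i·y_{i+1} − x_{i+1}·y_i:
  99, -12, 78  ⇒  2A = 165, A = 82.5.
Then Σ (x_i + x_{i+1})·c_i = -1980, so x̄ = -1980 / (6·82.5) = -4.

-4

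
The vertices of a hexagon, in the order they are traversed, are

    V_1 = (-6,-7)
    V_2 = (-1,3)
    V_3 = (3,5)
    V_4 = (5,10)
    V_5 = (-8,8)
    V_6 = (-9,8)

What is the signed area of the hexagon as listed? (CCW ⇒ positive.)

Apply the shoelace (surveyor's) formula: 2A = Σ (x_i·y_{i+1} − x_{i+1}·y_i), indices taken mod 6.
Σ = (-25) + (-14) + (5) + (120) + (8) + (111) = 205
Signed area = Σ/2 = 102.5 (positive ⇒ counter-clockwise traversal).

102.5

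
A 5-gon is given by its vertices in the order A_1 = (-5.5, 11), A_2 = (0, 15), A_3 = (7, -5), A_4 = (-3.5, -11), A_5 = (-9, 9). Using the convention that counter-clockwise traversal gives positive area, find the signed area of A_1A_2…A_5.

Apply the shoelace (surveyor's) formula: 2A = Σ (x_i·y_{i+1} − x_{i+1}·y_i), indices taken mod 5.
A_1→A_2: (-5.5)(15) − (0)(11) = -82.5
A_2→A_3: (0)(-5) − (7)(15) = -105
A_3→A_4: (7)(-11) − (-3.5)(-5) = -94.5
A_4→A_5: (-3.5)(9) − (-9)(-11) = -130.5
A_5→A_1: (-9)(11) − (-5.5)(9) = -49.5
Σ = -462
Signed area = Σ/2 = -231 (negative ⇒ clockwise traversal).

-231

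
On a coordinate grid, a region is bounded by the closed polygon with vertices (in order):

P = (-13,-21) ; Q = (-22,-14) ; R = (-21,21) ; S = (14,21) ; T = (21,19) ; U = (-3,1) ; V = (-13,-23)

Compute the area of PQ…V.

906

P→Q: (-13)(-14) − (-22)(-21) = -280
Q→R: (-22)(21) − (-21)(-14) = -756
R→S: (-21)(21) − (14)(21) = -735
S→T: (14)(19) − (21)(21) = -175
T→U: (21)(1) − (-3)(19) = 78
U→V: (-3)(-23) − (-13)(1) = 82
V→P: (-13)(-21) − (-13)(-23) = -26
Σ = -1812
Area = |Σ|/2 = 906.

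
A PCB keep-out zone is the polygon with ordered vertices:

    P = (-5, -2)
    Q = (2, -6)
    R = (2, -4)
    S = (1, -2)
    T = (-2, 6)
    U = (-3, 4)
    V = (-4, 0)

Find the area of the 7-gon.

37

Apply the shoelace (surveyor's) formula: 2A = Σ (x_i·y_{i+1} − x_{i+1}·y_i), indices taken mod 7.
P→Q: (-5)(-6) − (2)(-2) = 34
Q→R: (2)(-4) − (2)(-6) = 4
R→S: (2)(-2) − (1)(-4) = 0
S→T: (1)(6) − (-2)(-2) = 2
T→U: (-2)(4) − (-3)(6) = 10
U→V: (-3)(0) − (-4)(4) = 16
V→P: (-4)(-2) − (-5)(0) = 8
Σ = 74
Area = |Σ|/2 = 37.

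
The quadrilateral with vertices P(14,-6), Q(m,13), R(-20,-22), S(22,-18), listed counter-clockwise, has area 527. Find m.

Write out the shoelace sum; only the two edges meeting at Q involve m:
2·Area = [(14·13 − m·(-6)) + (m·(-22) − (-20)·13)] + 964
       = -16·m + 1406 = 1054
⇒ m = 22.

22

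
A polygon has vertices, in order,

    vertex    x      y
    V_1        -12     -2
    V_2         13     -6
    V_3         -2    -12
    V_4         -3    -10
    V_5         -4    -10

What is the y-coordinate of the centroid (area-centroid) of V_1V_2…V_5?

-517/78

Apply the surveyor's formula. First the cross-terms c_i = x_i·y_{i+1} − x_{i+1}·y_i:
  98, -168, -16, -10, -112  ⇒  2A = -208, A = -104.
Then Σ (y_i + y_{i+1})·c_i = 4136, so ȳ = 4136 / (6·(-104)) = -517/78.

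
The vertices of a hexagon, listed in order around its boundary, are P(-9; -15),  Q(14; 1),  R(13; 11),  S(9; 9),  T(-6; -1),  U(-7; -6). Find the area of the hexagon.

242.5

Σ = (201) + (141) + (18) + (45) + (29) + (51) = 485
Area = |Σ|/2 = 242.5.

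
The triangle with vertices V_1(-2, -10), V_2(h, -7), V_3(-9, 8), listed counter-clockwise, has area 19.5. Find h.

-1

The doubled signed area Σ (x_i y_{i+1} − x_{i+1} y_i) is linear in h.
With h=0 it equals 57; the coefficient of h is 18 (from the two edges through V_2).
So 18·h + 57 = 2·19.5 = 39 ⇒ h = -1.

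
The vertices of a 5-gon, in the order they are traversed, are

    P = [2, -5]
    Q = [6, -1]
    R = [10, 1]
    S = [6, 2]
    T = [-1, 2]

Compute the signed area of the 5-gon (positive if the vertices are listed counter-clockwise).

Σ = (28) + (16) + (14) + (14) + (1) = 73
Signed area = Σ/2 = 36.5 (positive ⇒ counter-clockwise traversal).

36.5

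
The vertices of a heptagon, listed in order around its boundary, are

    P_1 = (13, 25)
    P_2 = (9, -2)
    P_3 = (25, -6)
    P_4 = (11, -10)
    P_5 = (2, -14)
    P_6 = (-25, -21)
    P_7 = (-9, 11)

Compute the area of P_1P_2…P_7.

898.5

Cross-terms: -251, -4, -184, -134, -392, -464, -368  ⇒  Σ = -1797
Area = |Σ|/2 = 898.5.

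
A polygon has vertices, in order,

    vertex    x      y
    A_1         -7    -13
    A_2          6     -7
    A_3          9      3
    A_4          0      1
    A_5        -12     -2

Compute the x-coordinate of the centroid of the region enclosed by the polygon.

-239/159

Apply the shoelace (surveyor's) formula. First the cross-terms c_i = x_i·y_{i+1} − x_{i+1}·y_i:
  127, 81, 9, 12, 142  ⇒  2A = 371, A = 185.5.
Then Σ (x_i + x_{i+1})·c_i = -1673, so x̄ = -1673 / (6·185.5) = -239/159.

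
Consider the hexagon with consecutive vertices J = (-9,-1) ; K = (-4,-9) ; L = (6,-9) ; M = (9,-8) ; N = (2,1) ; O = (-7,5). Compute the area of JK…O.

147

Apply the shoelace (surveyor's) formula: 2A = Σ (x_i·y_{i+1} − x_{i+1}·y_i), indices taken mod 6.
Σ = (77) + (90) + (33) + (25) + (17) + (52) = 294
Area = |Σ|/2 = 147.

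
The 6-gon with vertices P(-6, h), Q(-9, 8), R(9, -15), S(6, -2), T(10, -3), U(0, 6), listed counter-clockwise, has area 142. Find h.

11

Write out the shoelace sum; only the two edges meeting at P involve h:
2·Area = [(0·h − (-6)·6) + ((-6)·8 − (-9)·h)] + 197
       = 9·h + 185 = 284
⇒ h = 11.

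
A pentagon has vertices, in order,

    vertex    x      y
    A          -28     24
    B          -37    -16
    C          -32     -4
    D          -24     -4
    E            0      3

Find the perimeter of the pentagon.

|AB| = √((-9)² + (-40)²) = √1681 = 41
|BC| = √((5)² + (12)²) = √169 = 13
|CD| = √((8)² + (0)²) = √64 = 8
|DE| = √((24)² + (7)²) = √625 = 25
|EA| = √((-28)² + (21)²) = √1225 = 35
Perimeter = 41 + 13 + 8 + 25 + 35 = 122.

122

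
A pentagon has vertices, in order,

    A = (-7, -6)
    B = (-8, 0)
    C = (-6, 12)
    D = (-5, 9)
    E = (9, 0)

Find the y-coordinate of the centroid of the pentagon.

Apply the shoelace formula. First the cross-terms c_i = x_i·y_{i+1} − x_{i+1}·y_i:
  -48, -96, 6, -81, -54  ⇒  2A = -273, A = -136.5.
Then Σ (y_i + y_{i+1})·c_i = -1143, so ȳ = -1143 / (6·(-136.5)) = 127/91.

127/91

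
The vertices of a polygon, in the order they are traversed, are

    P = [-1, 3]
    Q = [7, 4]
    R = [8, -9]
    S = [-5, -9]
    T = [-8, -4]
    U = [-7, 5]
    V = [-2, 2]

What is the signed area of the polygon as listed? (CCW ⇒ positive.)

Apply Gauss's area formula: 2A = Σ (x_i·y_{i+1} − x_{i+1}·y_i), indices taken mod 7.
Σ = (-25) + (-95) + (-117) + (-52) + (-68) + (-4) + (-4) = -365
Signed area = Σ/2 = -182.5 (negative ⇒ clockwise traversal).

-182.5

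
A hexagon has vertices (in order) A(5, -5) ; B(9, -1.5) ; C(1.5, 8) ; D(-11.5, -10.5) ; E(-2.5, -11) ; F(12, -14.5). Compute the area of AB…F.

Cross-terms: 37.5, 74.25, 76.25, 100.25, 168.25, 12.5  ⇒  Σ = 469
Area = |Σ|/2 = 234.5.

234.5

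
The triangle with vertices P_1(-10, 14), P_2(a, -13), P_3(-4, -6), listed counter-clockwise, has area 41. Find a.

-6

Write out the shoelace sum; only the two edges meeting at P_2 involve a:
2·Area = [((-10)·(-13) − a·14) + (a·(-6) − (-4)·(-13))] + -116
       = -20·a + -38 = 82
⇒ a = -6.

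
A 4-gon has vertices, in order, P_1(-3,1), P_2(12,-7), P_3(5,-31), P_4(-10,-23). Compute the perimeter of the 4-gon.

84

|P_1P_2| = √((15)² + (-8)²) = √289 = 17
|P_2P_3| = √((-7)² + (-24)²) = √625 = 25
|P_3P_4| = √((-15)² + (8)²) = √289 = 17
|P_4P_1| = √((7)² + (24)²) = √625 = 25
Perimeter = 17 + 25 + 17 + 25 = 84.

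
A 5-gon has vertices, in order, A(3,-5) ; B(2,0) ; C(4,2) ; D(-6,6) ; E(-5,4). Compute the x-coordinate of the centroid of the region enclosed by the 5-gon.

-10/23

Apply the shoelace (surveyor's) formula. First the cross-terms c_i = x_i·y_{i+1} − x_{i+1}·y_i:
  10, 4, 36, 6, 13  ⇒  2A = 69, A = 34.5.
Then Σ (x_i + x_{i+1})·c_i = -90, so x̄ = -90 / (6·34.5) = -10/23.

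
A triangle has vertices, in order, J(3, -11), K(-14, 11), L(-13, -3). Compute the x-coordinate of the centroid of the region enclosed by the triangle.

-8

Apply the surveyor's formula. First the cross-terms c_i = x_i·y_{i+1} − x_{i+1}·y_i:
  -121, 185, 152  ⇒  2A = 216, A = 108.
Then Σ (x_i + x_{i+1})·c_i = -5184, so x̄ = -5184 / (6·108) = -8.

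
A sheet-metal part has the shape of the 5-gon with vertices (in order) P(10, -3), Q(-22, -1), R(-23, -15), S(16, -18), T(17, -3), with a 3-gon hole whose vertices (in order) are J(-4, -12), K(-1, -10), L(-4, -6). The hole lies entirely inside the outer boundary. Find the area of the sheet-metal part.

Outer boundary:
Apply the shoelace formula: 2A = Σ (x_i·y_{i+1} − x_{i+1}·y_i), indices taken mod 5.
Σ = (-76) + (307) + (654) + (258) + (-21) = 1122
Area = |Σ|/2 = 561.
Hole:
Apply Gauss's area formula: 2A = Σ (x_i·y_{i+1} − x_{i+1}·y_i), indices taken mod 3.
Cross-terms: 28, -34, 24  ⇒  Σ = 18
Area = |Σ|/2 = 9.
Net area = 561 − 9 = 552.

552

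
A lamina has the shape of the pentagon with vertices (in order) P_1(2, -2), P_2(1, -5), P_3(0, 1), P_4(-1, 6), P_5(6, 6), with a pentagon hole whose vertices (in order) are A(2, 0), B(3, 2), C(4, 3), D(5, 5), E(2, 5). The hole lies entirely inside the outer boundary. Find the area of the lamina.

Outer boundary:
P_1→P_2: (2)(-5) − (1)(-2) = -8
P_2→P_3: (1)(1) − (0)(-5) = 1
P_3→P_4: (0)(6) − (-1)(1) = 1
P_4→P_5: (-1)(6) − (6)(6) = -42
P_5→P_1: (6)(-2) − (2)(6) = -24
Σ = -72
Area = |Σ|/2 = 36.
Hole:
Apply the shoelace (surveyor's) formula: 2A = Σ (x_i·y_{i+1} − x_{i+1}·y_i), indices taken mod 5.
Cross-terms: 4, 1, 5, 15, -10  ⇒  Σ = 15
Area = |Σ|/2 = 7.5.
Net area = 36 − 7.5 = 28.5.

28.5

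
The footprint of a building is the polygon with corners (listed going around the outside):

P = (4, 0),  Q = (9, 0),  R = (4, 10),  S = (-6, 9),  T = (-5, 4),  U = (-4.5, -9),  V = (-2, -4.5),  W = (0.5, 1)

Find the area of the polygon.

Apply the surveyor's formula: 2A = Σ (x_i·y_{i+1} − x_{i+1}·y_i), indices taken mod 8.
Cross-terms: 0, 90, 96, 21, 63, 2.25, 0.25, -4  ⇒  Σ = 268.5
Area = |Σ|/2 = 134.25.

134.25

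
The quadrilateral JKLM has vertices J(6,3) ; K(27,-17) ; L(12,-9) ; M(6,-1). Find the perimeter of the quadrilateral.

|JK| = √((21)² + (-20)²) = √841 = 29
|KL| = √((-15)² + (8)²) = √289 = 17
|LM| = √((-6)² + (8)²) = √100 = 10
|MJ| = √((0)² + (4)²) = √16 = 4
Perimeter = 29 + 17 + 10 + 4 = 60.

60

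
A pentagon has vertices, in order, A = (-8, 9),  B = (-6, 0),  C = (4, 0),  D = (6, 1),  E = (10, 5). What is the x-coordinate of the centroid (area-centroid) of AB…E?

-17/78

Apply Gauss's area formula. First the cross-terms c_i = x_i·y_{i+1} − x_{i+1}·y_i:
  54, 0, 4, 20, 130  ⇒  2A = 208, A = 104.
Then Σ (x_i + x_{i+1})·c_i = -136, so x̄ = -136 / (6·104) = -17/78.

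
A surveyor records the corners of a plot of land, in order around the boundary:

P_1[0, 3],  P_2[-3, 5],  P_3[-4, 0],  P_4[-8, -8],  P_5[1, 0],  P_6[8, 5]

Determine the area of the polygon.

Apply the shoelace (surveyor's) formula: 2A = Σ (x_i·y_{i+1} − x_{i+1}·y_i), indices taken mod 6.
P_1→P_2: (0)(5) − (-3)(3) = 9
P_2→P_3: (-3)(0) − (-4)(5) = 20
P_3→P_4: (-4)(-8) − (-8)(0) = 32
P_4→P_5: (-8)(0) − (1)(-8) = 8
P_5→P_6: (1)(5) − (8)(0) = 5
P_6→P_1: (8)(3) − (0)(5) = 24
Σ = 98
Area = |Σ|/2 = 49.

49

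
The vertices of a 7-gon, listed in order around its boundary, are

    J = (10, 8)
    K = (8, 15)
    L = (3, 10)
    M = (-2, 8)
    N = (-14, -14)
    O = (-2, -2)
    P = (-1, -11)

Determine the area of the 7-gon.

213.5

Apply the surveyor's formula: 2A = Σ (x_i·y_{i+1} − x_{i+1}·y_i), indices taken mod 7.
J→K: (10)(15) − (8)(8) = 86
K→L: (8)(10) − (3)(15) = 35
L→M: (3)(8) − (-2)(10) = 44
M→N: (-2)(-14) − (-14)(8) = 140
N→O: (-14)(-2) − (-2)(-14) = 0
O→P: (-2)(-11) − (-1)(-2) = 20
P→J: (-1)(8) − (10)(-11) = 102
Σ = 427
Area = |Σ|/2 = 213.5.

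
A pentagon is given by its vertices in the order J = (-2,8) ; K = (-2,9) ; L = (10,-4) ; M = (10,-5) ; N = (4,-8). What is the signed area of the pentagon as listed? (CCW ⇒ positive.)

-69

Σ = (-2) + (-82) + (-10) + (-60) + (16) = -138
Signed area = Σ/2 = -69 (negative ⇒ clockwise traversal).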